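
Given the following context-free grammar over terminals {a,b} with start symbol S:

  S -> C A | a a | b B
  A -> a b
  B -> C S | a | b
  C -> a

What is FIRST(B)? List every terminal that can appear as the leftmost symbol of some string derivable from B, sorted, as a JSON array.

FIRST sets, iterate to fixpoint:
round 1:
  A via A→a b: +{a}
  B via B→a: +{a}
  B via B→b: +{b}
  C via C→a: +{a}
  S via S→C A: +{a}
  S via S→b B: +{b}
  S: {a,b}  A: {a}  B: {a,b}  C: {a}
round 2: (stable)
  S: {a,b}  A: {a}  B: {a,b}  C: {a}

FIRST(B) = ["a", "b"]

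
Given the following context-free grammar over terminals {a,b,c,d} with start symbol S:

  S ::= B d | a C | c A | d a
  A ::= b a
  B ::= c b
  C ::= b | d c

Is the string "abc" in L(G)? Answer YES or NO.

CNF form of G:
  S -> B T3 | T1 C | T2 A | T3 T1
  A -> T0 T1
  B -> T2 T0
  C -> T3 T2 | b
  T0 -> b
  T1 -> a
  T2 -> c
  T3 -> d

Fill CYK table bottom-up:
  [0..0]={T1}  "a"  orig:{}
  [1..1]={C,T0}  "b"  orig:{C}
  [2..2]={T2}  "c"  orig:{}
  [0..1]={S}  "ab"
  [1..2]=∅  "bc"
  [0..2]=∅  "abc"

S ∉ T[0,2] ⇒ NO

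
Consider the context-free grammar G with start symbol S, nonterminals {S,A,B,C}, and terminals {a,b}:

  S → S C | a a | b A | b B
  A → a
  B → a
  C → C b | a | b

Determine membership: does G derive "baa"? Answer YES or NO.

Convert to CNF:
  S -> S C | T0 A | T0 B | T1 T1
  A -> a
  B -> a
  C -> C T0 | a | b
  T0 -> b
  T1 -> a

CYK fill:
  T[0,0] 'b' = {C,T0}  orig:{C}
  T[1,1] 'a' = {A,B,C,T1}  orig:{A,B,C}
  T[2,2] 'a' = {A,B,C,T1}  orig:{A,B,C}
  T[0,1] 'ba' = {S}
  T[1,2] 'aa' = {S}
  T[0,2] 'baa' = {S}

S ∈ T[0,2] ⇒ YES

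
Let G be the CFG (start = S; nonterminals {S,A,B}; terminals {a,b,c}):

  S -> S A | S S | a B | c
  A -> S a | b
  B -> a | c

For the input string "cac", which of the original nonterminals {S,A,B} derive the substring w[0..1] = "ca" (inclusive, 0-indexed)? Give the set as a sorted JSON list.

CNF form of G:
  S -> S A | S S | T0 B | c
  A -> S T0 | b
  B -> a | c
  T0 -> a

CYK fill (cells [i..j] with 0 ≤ i ≤ j ≤ 1 only):
  T[0,0] 'c' = {B,S}
  T[1,1] 'a' = {B,T0}  orig:{B}
  T[0,1] 'ca' = {A}

Original NTs in T[0,1] deriving "ca": ["A"]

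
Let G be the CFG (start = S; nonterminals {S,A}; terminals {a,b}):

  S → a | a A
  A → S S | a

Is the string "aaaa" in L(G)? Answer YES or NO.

Convert to CNF:
  S -> T0 A | a
  A -> S S | a
  T0 -> a

CYK fill:
  T[0,0] 'a' = {A,S,T0}  orig:{A,S}
  T[1,1] 'a' = {A,S,T0}  orig:{A,S}
  T[2,2] 'a' = {A,S,T0}  orig:{A,S}
  T[3,3] 'a' = {A,S,T0}  orig:{A,S}
  T[0,1] 'aa' = {A,S}
  T[1,2] 'aa' = {A,S}
  T[2,3] 'aa' = {A,S}
  T[0,2] 'aaa' = {A,S}
  T[1,3] 'aaa' = {A,S}
  T[0,3] 'aaaa' = {A,S}

S ∈ T[0,3] ⇒ YES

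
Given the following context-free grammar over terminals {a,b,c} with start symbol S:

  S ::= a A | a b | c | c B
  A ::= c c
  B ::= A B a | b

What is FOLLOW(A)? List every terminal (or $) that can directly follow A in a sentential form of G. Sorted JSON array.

FIRST iteration:
[1]
  A via A→c c: +{c}
  B via B→A B a: +{c}
  B via B→b: +{b}
  S via S→a A: +{a}
  S via S→c: +{c}
  FIRST[S]={a,c}  FIRST[A]={c}  FIRST[B]={b,c}
[2] done
  FIRST[S]={a,c}  FIRST[A]={c}  FIRST[B]={b,c}

FOLLOW iteration:
FOLLOW(S) := {$}
[1]
  B→A B a: FOLLOW(A) ⊇ FIRST(B) = {b,c}; new: +{b,c}
  B→A B a: FOLLOW(B) ⊇ FIRST(a) = {a}; new: +{a}
  S→a A: FOLLOW(A) ⊇ FOLLOW(S) ⊇ {$}; new: +{$}
  S→c B: FOLLOW(B) ⊇ FOLLOW(S) ⊇ {$}; new: +{$}
  FOLLOW(S)={$}  FOLLOW(A)={$,b,c}  FOLLOW(B)={$,a}
[2] (no change)
  FOLLOW(S)={$}  FOLLOW(A)={$,b,c}  FOLLOW(B)={$,a}

FOLLOW(A) = ["$", "b", "c"]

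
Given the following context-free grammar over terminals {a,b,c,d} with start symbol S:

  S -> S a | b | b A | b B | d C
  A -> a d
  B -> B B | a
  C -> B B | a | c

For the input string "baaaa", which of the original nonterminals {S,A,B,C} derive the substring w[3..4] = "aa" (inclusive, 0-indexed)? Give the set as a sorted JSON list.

CNF form of G:
  S -> S T0 | T1 C | T2 A | T2 B | b
  A -> T0 T1
  B -> B B | a
  C -> B B | a | c
  T0 -> a
  T1 -> d
  T2 -> b

Fill CYK table bottom-up, restricted to cells inside w[3..4]:
  [3..3]={B,C,T0}  "a"  orig:{B,C}
  [4..4]={B,C,T0}  "a"  orig:{B,C}
  [3..4]={B,C}  "aa"

Original NTs in T[3,4] deriving "aa": ["B", "C"]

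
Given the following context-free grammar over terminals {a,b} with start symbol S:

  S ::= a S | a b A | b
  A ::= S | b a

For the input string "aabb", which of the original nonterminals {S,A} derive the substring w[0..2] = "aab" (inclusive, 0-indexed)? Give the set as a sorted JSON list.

CNF form of G:
  S -> T0 S | T0 X3 | b
  A -> T0 S | T0 X2 | T1 T0 | b
  T0 -> a
  T1 -> b
  X2 -> T1 A
  X3 -> T1 A

Fill CYK table bottom-up — only the sub-triangle for w[0..2]:
  cell(0,0) a: {T0}  orig:{}
  cell(1,1) a: {T0}  orig:{}
  cell(2,2) b: {A,S,T1}  orig:{A,S}
  cell(0,1) aa: ∅
  cell(1,2) ab: {A,S}
  cell(0,2) aab: {A,S}

Original NTs in T[0,2] deriving "aab": ["A", "S"]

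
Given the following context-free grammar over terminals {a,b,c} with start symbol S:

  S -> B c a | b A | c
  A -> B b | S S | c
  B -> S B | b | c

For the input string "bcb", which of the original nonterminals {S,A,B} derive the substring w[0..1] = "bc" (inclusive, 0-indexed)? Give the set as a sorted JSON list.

CNF form of G:
  S -> B X3 | T0 A | c
  A -> B T0 | S S | c
  B -> S B | b | c
  T0 -> b
  T1 -> c
  T2 -> a
  X3 -> T1 T2

CYK fill — only the sub-triangle for w[0..1]:
  cell(0,0) b: {B,T0}  orig:{B}
  cell(1,1) c: {A,B,S,T1}  orig:{A,B,S}
  cell(0,1) bc: {S}

Original NTs in T[0,1] deriving "bc": ["S"]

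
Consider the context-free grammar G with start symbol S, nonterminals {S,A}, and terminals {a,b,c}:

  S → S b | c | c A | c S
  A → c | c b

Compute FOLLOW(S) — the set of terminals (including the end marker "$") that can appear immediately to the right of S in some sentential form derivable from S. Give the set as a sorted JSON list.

FIRST sets, iterate to fixpoint:
round 1:
  A via A→c: +{c}
  S via S→c: +{c}
  FIRST[S]={c}  FIRST[A]={c}
round 2: — fixpoint
  FIRST[S]={c}  FIRST[A]={c}

FOLLOW iteration:
FOLLOW(S) := {$}
pass 1:
  S→S b: FOLLOW(S) ⊇ FIRST(b) = {b}; new: +{b}
  S→c A: FOLLOW(A) ⊇ FOLLOW(S) ⊇ {$,b}; new: +{$,b}
  FOLLOW(S)={$,b}  FOLLOW(A)={$,b}
pass 2: — fixpoint
  FOLLOW(S)={$,b}  FOLLOW(A)={$,b}

FOLLOW(S) = ["$", "b"]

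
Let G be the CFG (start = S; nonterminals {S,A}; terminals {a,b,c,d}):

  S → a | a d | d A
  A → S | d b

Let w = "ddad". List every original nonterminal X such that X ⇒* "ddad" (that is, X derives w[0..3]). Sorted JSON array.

CNF form of G:
  S -> T0 T1 | T1 A | a
  A -> T0 T1 | T1 A | T1 T2 | a
  T0 -> a
  T1 -> d
  T2 -> b

Fill CYK table bottom-up (cells [i..j] with 0 ≤ i ≤ j ≤ 3 only):
  cell(0,0) d: {T1}  orig:{}
  cell(1,1) d: {T1}  orig:{}
  cell(2,2) a: {A,S,T0}  orig:{A,S}
  cell(3,3) d: {T1}  orig:{}
  cell(0,1) dd: ∅
  cell(1,2) da: {A,S}
  cell(2,3) ad: {A,S}
  cell(0,2) dda: {A,S}
  cell(1,3) dad: {A,S}
  cell(0,3) ddad: {A,S}

Original NTs in T[0,3] deriving "ddad": ["A", "S"]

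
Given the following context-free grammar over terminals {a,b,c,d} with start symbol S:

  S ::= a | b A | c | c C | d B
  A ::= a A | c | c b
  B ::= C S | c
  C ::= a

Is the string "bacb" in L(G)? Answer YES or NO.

Convert to CNF:
  S -> T1 C | T2 A | T3 B | a | c
  A -> T0 A | T1 T2 | c
  B -> C S | c
  C -> a
  T0 -> a
  T1 -> c
  T2 -> b
  T3 -> d

CYK table (by increasing span):
  cell(0,0) b: {T2}  orig:{}
  cell(1,1) a: {C,S,T0}  orig:{C,S}
  cell(2,2) c: {A,B,S,T1}  orig:{A,B,S}
  cell(3,3) b: {T2}  orig:{}
  cell(0,1) ba: ∅
  cell(1,2) ac: {A,B}
  cell(2,3) cb: {A}
  cell(0,2) bac: {S}
  cell(1,3) acb: {A}
  cell(0,3) bacb: {S}

S ∈ T[0,3] ⇒ YES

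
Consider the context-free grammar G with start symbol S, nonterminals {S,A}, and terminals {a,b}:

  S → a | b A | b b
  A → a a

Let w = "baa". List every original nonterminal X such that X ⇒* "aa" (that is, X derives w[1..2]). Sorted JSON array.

CNF form of G:
  S -> T1 A | T1 T1 | a
  A -> T0 T0
  T0 -> a
  T1 -> b

CYK fill — only the sub-triangle for w[1..2]:
  T[1,1] 'a' = {S,T0}  orig:{S}
  T[2,2] 'a' = {S,T0}  orig:{S}
  T[1,2] 'aa' = {A}

Original NTs in T[1,2] deriving "aa": ["A"]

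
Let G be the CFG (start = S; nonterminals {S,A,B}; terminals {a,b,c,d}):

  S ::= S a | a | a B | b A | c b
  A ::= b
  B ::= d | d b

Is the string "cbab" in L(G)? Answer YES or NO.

CNF form of G:
  S -> S T2 | T1 A | T2 B | T3 T1 | a
  A -> b
  B -> T0 T1 | d
  T0 -> d
  T1 -> b
  T2 -> a
  T3 -> c

CYK fill:
  cell(0,0) c: {T3}  orig:{}
  cell(1,1) b: {A,T1}  orig:{A}
  cell(2,2) a: {S,T2}  orig:{S}
  cell(3,3) b: {A,T1}  orig:{A}
  cell(0,1) cb: {S}
  cell(1,2) ba: ∅
  cell(2,3) ab: ∅
  cell(0,2) cba: {S}
  cell(1,3) bab: ∅
  cell(0,3) cbab: ∅

S ∉ T[0,3] ⇒ NO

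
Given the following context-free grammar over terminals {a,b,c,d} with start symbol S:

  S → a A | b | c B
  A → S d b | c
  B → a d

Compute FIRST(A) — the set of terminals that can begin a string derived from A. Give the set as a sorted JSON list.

FIRST sets, iterate to fixpoint:
round 1:
  A via A→c: +{c}
  B via B→a d: +{a}
  S via S→a A: +{a}
  S via S→b: +{b}
  S via S→c B: +{c}
  FIRST[S]={a,b,c}  FIRST[A]={c}  FIRST[B]={a}
round 2:
  A via A→S d b: +{a,b}
  FIRST[S]={a,b,c}  FIRST[A]={a,b,c}  FIRST[B]={a}
round 3: — fixpoint
  FIRST[S]={a,b,c}  FIRST[A]={a,b,c}  FIRST[B]={a}

FIRST(A) = ["a", "b", "c"]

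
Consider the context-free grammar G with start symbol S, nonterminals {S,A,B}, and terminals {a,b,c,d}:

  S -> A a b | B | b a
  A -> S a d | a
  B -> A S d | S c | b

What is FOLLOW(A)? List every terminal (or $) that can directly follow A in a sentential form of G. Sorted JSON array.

FIRST iteration:
pass 1:
  A via A→a: +{a}
  B via B→A S d: +{a}
  B via B→b: +{b}
  S via S→A a b: +{a}
  S via S→B: +{b}
  FIRST[S]={a,b}  FIRST[A]={a}  FIRST[B]={a,b}
pass 2:
  A via A→S a d: +{b}
  FIRST[S]={a,b}  FIRST[A]={a,b}  FIRST[B]={a,b}
pass 3: done
  FIRST[S]={a,b}  FIRST[A]={a,b}  FIRST[B]={a,b}

FOLLOW iteration:
seed FOLLOW(S) with $
pass 1:
  A→S a d: FOLLOW(S) ⊇ FIRST(a) = {a}; new: +{a}
  B→A S d: FOLLOW(A) ⊇ FIRST(S) = {a,b}; new: +{a,b}
  B→A S d: FOLLOW(S) ⊇ FIRST(d) = {d}; new: +{d}
  B→S c: FOLLOW(S) ⊇ FIRST(c) = {c}; new: +{c}
  S→B: FOLLOW(B) ⊇ FOLLOW(S) ⊇ {$,a,c,d}; new: +{$,a,c,d}
  FOLLOW(S)={$,a,c,d}  FOLLOW(A)={a,b}  FOLLOW(B)={$,a,c,d}
pass 2: done
  FOLLOW(S)={$,a,c,d}  FOLLOW(A)={a,b}  FOLLOW(B)={$,a,c,d}

FOLLOW(A) = ["a", "b"]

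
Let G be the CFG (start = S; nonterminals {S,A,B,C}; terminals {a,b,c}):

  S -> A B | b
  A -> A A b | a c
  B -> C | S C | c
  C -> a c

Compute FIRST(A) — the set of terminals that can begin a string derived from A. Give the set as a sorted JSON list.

FIRST sets, iterate to fixpoint:
pass 1:
  A via A→a c: +{a}
  B via B→c: +{c}
  C via C→a c: +{a}
  S via S→A B: +{a}
  S via S→b: +{b}
  FIRST(S)={a,b}  FIRST(A)={a}  FIRST(B)={c}  FIRST(C)={a}
pass 2:
  B via B→C: +{a}
  B via B→S C: +{b}
  FIRST(S)={a,b}  FIRST(A)={a}  FIRST(B)={a,b,c}  FIRST(C)={a}
pass 3: — fixpoint
  FIRST(S)={a,b}  FIRST(A)={a}  FIRST(B)={a,b,c}  FIRST(C)={a}

FIRST(A) = ["a"]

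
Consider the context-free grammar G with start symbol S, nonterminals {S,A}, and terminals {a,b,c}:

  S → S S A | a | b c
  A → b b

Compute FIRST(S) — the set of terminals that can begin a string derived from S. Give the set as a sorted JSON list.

FIRST iteration:
pass 1:
  A via A→b b: +{b}
  S via S→a: +{a}
  S via S→b c: +{b}
  FIRST[S]={a,b}  FIRST[A]={b}
pass 2: — fixpoint
  FIRST[S]={a,b}  FIRST[A]={b}

FIRST(S) = ["a", "b"]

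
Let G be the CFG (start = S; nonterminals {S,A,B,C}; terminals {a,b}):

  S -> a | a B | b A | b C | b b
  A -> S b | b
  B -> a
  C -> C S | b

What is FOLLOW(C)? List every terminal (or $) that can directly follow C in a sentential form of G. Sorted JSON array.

FIRST sets, iterate to fixpoint:
pass 1:
  A via A→b: +{b}
  B via B→a: +{a}
  C via C→b: +{b}
  S via S→a: +{a}
  S via S→b A: +{b}
  FIRST[S]={a,b}  FIRST[A]={b}  FIRST[B]={a}  FIRST[C]={b}
pass 2:
  A via A→S b: +{a}
  FIRST[S]={a,b}  FIRST[A]={a,b}  FIRST[B]={a}  FIRST[C]={b}
pass 3: done
  FIRST[S]={a,b}  FIRST[A]={a,b}  FIRST[B]={a}  FIRST[C]={b}

Compute FOLLOW by fixpoint:
initialize: $ ∈ FOLLOW(S)
iter 1:
  A→S b: FOLLOW(S) ⊇ FIRST(b) = {b}; new: +{b}
  C→C S: FOLLOW(C) ⊇ FIRST(S) = {a,b}; new: +{a,b}
  C→C S: FOLLOW(S) ⊇ FOLLOW(C) ⊇ {a,b}; new: +{a}
  S→a B: FOLLOW(B) ⊇ FOLLOW(S) ⊇ {$,a,b}; new: +{$,a,b}
  S→b A: FOLLOW(A) ⊇ FOLLOW(S) ⊇ {$,a,b}; new: +{$,a,b}
  S→b C: FOLLOW(C) ⊇ FOLLOW(S) ⊇ {$,a,b}; new: +{$}
  S: {$,a,b}  A: {$,a,b}  B: {$,a,b}  C: {$,a,b}
iter 2: (stable)
  S: {$,a,b}  A: {$,a,b}  B: {$,a,b}  C: {$,a,b}

FOLLOW(C) = ["$", "a", "b"]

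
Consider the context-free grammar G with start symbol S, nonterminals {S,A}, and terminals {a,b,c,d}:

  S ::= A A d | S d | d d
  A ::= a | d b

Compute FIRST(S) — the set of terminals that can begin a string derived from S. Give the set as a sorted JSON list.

FIRST iteration:
pass 1:
  A via A→a: +{a}
  A via A→d b: +{d}
  S via S→A A d: +{a,d}
  FIRST[S]={a,d}  FIRST[A]={a,d}
pass 2: — fixpoint
  FIRST[S]={a,d}  FIRST[A]={a,d}

FIRST(S) = ["a", "d"]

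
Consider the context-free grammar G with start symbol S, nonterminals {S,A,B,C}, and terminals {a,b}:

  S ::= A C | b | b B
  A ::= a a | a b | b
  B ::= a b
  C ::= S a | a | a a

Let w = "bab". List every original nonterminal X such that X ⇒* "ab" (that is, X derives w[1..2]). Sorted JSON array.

Convert to CNF:
  S -> A C | T1 B | b
  A -> T0 T0 | T0 T1 | b
  B -> T0 T1
  C -> S T0 | T0 T0 | a
  T0 -> a
  T1 -> b

CYK table (by increasing span), restricted to cells inside w[1..2]:
  [1..1]={C,T0}  "a"  orig:{C}
  [2..2]={A,S,T1}  "b"  orig:{A,S}
  [1..2]={A,B}  "ab"

Original NTs in T[1,2] deriving "ab": ["A", "B"]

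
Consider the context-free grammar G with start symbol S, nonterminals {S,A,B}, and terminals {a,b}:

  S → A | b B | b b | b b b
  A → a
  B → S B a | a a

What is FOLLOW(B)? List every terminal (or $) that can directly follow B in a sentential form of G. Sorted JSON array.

Compute FIRST by fixpoint:
round 1:
  A via A→a: +{a}
  B via B→a a: +{a}
  S via S→A: +{a}
  S via S→b B: +{b}
  S: {a,b}  A: {a}  B: {a}
round 2:
  B via B→S B a: +{b}
  S: {a,b}  A: {a}  B: {a,b}
round 3: (stable)
  S: {a,b}  A: {a}  B: {a,b}

FOLLOW sets:
FOLLOW(S) := {$}
iter 1:
  B→S B a: FOLLOW(S) ⊇ FIRST(B) = {a,b}; new: +{a,b}
  B→S B a: FOLLOW(B) ⊇ FIRST(a) = {a}; new: +{a}
  S→A: FOLLOW(A) ⊇ FOLLOW(S) ⊇ {$,a,b}; new: +{$,a,b}
  S→b B: FOLLOW(B) ⊇ FOLLOW(S) ⊇ {$,a,b}; new: +{$,b}
  FOLLOW[S]={$,a,b}  FOLLOW[A]={$,a,b}  FOLLOW[B]={$,a,b}
iter 2: (no change)
  FOLLOW[S]={$,a,b}  FOLLOW[A]={$,a,b}  FOLLOW[B]={$,a,b}

FOLLOW(B) = ["$", "a", "b"]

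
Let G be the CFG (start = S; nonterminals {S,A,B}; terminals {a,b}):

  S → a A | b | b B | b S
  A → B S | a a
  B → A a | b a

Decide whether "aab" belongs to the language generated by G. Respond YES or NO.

Convert to CNF:
  S -> T0 A | T1 B | T1 S | b
  A -> B S | T0 T0
  B -> A T0 | T1 T0
  T0 -> a
  T1 -> b

CYK table (by increasing span):
  T[0,0] 'a' = {T0}  orig:{}
  T[1,1] 'a' = {T0}  orig:{}
  T[2,2] 'b' = {S,T1}  orig:{S}
  T[0,1] 'aa' = {A}
  T[1,2] 'ab' = ∅
  T[0,2] 'aab' = ∅

S ∉ T[0,2] ⇒ NO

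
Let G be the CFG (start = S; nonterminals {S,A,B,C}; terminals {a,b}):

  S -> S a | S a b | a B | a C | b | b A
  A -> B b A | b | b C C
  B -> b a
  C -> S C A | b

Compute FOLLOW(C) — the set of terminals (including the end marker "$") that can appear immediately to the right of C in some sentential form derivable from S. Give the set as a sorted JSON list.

FIRST iteration:
[1]
  A via A→b: +{b}
  B via B→b a: +{b}
  C via C→b: +{b}
  S via S→a B: +{a}
  S via S→b: +{b}
  FIRST(S)={a,b}  FIRST(A)={b}  FIRST(B)={b}  FIRST(C)={b}
[2]
  C via C→S C A: +{a}
  FIRST(S)={a,b}  FIRST(A)={b}  FIRST(B)={b}  FIRST(C)={a,b}
[3] — fixpoint
  FIRST(S)={a,b}  FIRST(A)={b}  FIRST(B)={b}  FIRST(C)={a,b}

FOLLOW iteration:
FOLLOW(S) := {$}
round 1:
  A→B b A: FOLLOW(B) ⊇ FIRST(b) = {b}; new: +{b}
  A→b C C: FOLLOW(C) ⊇ FIRST(C) = {a,b}; new: +{a,b}
  C→S C A: FOLLOW(S) ⊇ FIRST(C) = {a,b}; new: +{a,b}
  C→S C A: FOLLOW(A) ⊇ FOLLOW(C) ⊇ {a,b}; new: +{a,b}
  S→a B: FOLLOW(B) ⊇ FOLLOW(S) ⊇ {$,a,b}; new: +{$,a}
  S→a C: FOLLOW(C) ⊇ FOLLOW(S) ⊇ {$,a,b}; new: +{$}
  S→b A: FOLLOW(A) ⊇ FOLLOW(S) ⊇ {$,a,b}; new: +{$}
  FOLLOW(S)={$,a,b}  FOLLOW(A)={$,a,b}  FOLLOW(B)={$,a,b}  FOLLOW(C)={$,a,b}
round 2: done
  FOLLOW(S)={$,a,b}  FOLLOW(A)={$,a,b}  FOLLOW(B)={$,a,b}  FOLLOW(C)={$,a,b}

FOLLOW(C) = ["$", "a", "b"]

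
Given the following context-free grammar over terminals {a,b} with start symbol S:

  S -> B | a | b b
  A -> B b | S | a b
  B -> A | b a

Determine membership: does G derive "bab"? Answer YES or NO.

CNF form of G:
  S -> B T0 | T0 T0 | T0 T1 | T1 T0 | a
  A -> B T0 | T0 T0 | T0 T1 | T1 T0 | a
  B -> B T0 | T0 T0 | T0 T1 | T1 T0 | a
  T0 -> b
  T1 -> a

CYK table (by increasing span):
  cell(0,0) b: {T0}  orig:{}
  cell(1,1) a: {A,B,S,T1}  orig:{A,B,S}
  cell(2,2) b: {T0}  orig:{}
  cell(0,1) ba: {A,B,S}
  cell(1,2) ab: {A,B,S}
  cell(0,2) bab: {A,B,S}

S ∈ T[0,2] ⇒ YES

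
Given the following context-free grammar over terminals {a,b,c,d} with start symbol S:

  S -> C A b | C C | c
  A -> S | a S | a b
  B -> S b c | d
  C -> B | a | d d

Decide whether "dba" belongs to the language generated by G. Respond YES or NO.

Convert to CNF:
  S -> C C | C X7 | c
  A -> C C | C X4 | T1 S | T1 T0 | c
  B -> S X5 | d
  C -> S X6 | T3 T3 | a | d
  T0 -> b
  T1 -> a
  T2 -> c
  T3 -> d
  X4 -> A T0
  X5 -> T0 T2
  X6 -> T0 T2
  X7 -> A T0

CYK table (by increasing span):
  T[0,0] 'd' = {B,C,T3}  orig:{B,C}
  T[1,1] 'b' = {T0}  orig:{}
  T[2,2] 'a' = {C,T1}  orig:{C}
  T[0,1] 'db' = ∅
  T[1,2] 'ba' = ∅
  T[0,2] 'dba' = ∅

S ∉ T[0,2] ⇒ NO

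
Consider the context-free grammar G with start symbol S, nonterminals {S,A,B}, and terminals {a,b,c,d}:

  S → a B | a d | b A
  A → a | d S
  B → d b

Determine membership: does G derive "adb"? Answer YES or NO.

Convert to CNF:
  S -> T1 A | T2 B | T2 T0
  A -> T0 S | a
  B -> T0 T1
  T0 -> d
  T1 -> b
  T2 -> a

CYK fill:
  cell(0,0) a: {A,T2}  orig:{A}
  cell(1,1) d: {T0}  orig:{}
  cell(2,2) b: {T1}  orig:{}
  cell(0,1) ad: {S}
  cell(1,2) db: {B}
  cell(0,2) adb: {S}

S ∈ T[0,2] ⇒ YES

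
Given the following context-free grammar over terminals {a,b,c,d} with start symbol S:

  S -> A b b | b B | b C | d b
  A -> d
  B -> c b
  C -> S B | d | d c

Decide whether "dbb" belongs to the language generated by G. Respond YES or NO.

CNF form of G:
  S -> A X3 | T1 B | T1 C | T2 T1
  A -> d
  B -> T0 T1
  C -> S B | T2 T0 | d
  T0 -> c
  T1 -> b
  T2 -> d
  X3 -> T1 T1

Fill CYK table bottom-up:
  T[0,0] 'd' = {A,C,T2}  orig:{A,C}
  T[1,1] 'b' = {T1}  orig:{}
  T[2,2] 'b' = {T1}  orig:{}
  T[0,1] 'db' = {S}
  T[1,2] 'bb' = {X3}  orig:{}
  T[0,2] 'dbb' = {S}

S ∈ T[0,2] ⇒ YES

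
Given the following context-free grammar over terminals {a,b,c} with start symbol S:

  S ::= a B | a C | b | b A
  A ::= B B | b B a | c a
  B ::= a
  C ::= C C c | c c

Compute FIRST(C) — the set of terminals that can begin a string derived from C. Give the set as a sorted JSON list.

FIRST iteration:
pass 1:
  A via A→b B a: +{b}
  A via A→c a: +{c}
  B via B→a: +{a}
  C via C→c c: +{c}
  S via S→a B: +{a}
  S via S→b: +{b}
  S: {a,b}  A: {b,c}  B: {a}  C: {c}
pass 2:
  A via A→B B: +{a}
  S: {a,b}  A: {a,b,c}  B: {a}  C: {c}
pass 3: (stable)
  S: {a,b}  A: {a,b,c}  B: {a}  C: {c}

FIRST(C) = ["c"]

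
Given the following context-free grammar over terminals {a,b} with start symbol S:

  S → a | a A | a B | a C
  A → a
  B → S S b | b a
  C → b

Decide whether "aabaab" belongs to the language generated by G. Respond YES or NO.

CNF form of G:
  S -> T1 A | T1 B | T1 C | a
  A -> a
  B -> S X2 | T0 T1
  C -> b
  T0 -> b
  T1 -> a
  X2 -> S T0

CYK fill:
  T[0,0] 'a' = {A,S,T1}  orig:{A,S}
  T[1,1] 'a' = {A,S,T1}  orig:{A,S}
  T[2,2] 'b' = {C,T0}  orig:{C}
  T[3,3] 'a' = {A,S,T1}  orig:{A,S}
  T[4,4] 'a' = {A,S,T1}  orig:{A,S}
  T[5,5] 'b' = {C,T0}  orig:{C}
  T[0,1] 'aa' = {S}
  T[1,2] 'ab' = {S,X2}  orig:{S}
  T[2,3] 'ba' = {B}
  T[3,4] 'aa' = {S}
  T[4,5] 'ab' = {S,X2}  orig:{S}
  T[0,2] 'aab' = {B,X2}  orig:{B}
  T[1,3] 'aba' = {S}
  T[2,4] 'baa' = ∅
  T[3,5] 'aab' = {B,X2}  orig:{B}
  T[0,3] 'aaba' = ∅
  T[1,4] 'abaa' = ∅
  T[2,5] 'baab' = ∅
  T[0,4] 'aabaa' = ∅
  T[1,5] 'abaab' = {B}
  T[0,5] 'aabaab' = {S}

S ∈ T[0,5] ⇒ YES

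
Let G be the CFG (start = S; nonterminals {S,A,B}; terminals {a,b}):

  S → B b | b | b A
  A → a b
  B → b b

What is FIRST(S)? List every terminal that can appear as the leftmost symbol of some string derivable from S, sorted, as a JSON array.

FIRST iteration:
pass 1:
  A via A→a b: +{a}
  B via B→b b: +{b}
  S via S→B b: +{b}
  FIRST[S]={b}  FIRST[A]={a}  FIRST[B]={b}
pass 2: (no change)
  FIRST[S]={b}  FIRST[A]={a}  FIRST[B]={b}

FIRST(S) = ["b"]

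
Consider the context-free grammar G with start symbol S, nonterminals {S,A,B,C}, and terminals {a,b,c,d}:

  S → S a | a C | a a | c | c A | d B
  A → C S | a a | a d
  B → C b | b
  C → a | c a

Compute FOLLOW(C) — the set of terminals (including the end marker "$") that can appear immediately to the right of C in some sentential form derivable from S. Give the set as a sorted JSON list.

FIRST sets, iterate to fixpoint:
[1]
  A via A→a a: +{a}
  B via B→b: +{b}
  C via C→a: +{a}
  C via C→c a: +{c}
  S via S→a C: +{a}
  S via S→c: +{c}
  S via S→d B: +{d}
  FIRST[S]={a,c,d}  FIRST[A]={a}  FIRST[B]={b}  FIRST[C]={a,c}
[2]
  A via A→C S: +{c}
  B via B→C b: +{a,c}
  FIRST[S]={a,c,d}  FIRST[A]={a,c}  FIRST[B]={a,b,c}  FIRST[C]={a,c}
[3] (stable)
  FIRST[S]={a,c,d}  FIRST[A]={a,c}  FIRST[B]={a,b,c}  FIRST[C]={a,c}

FOLLOW iteration:
FOLLOW(S) := {$}
[1]
  A→C S: FOLLOW(C) ⊇ FIRST(S) = {a,c,d}; new: +{a,c,d}
  B→C b: FOLLOW(C) ⊇ FIRST(b) = {b}; new: +{b}
  S→S a: FOLLOW(S) ⊇ FIRST(a) = {a}; new: +{a}
  S→a C: FOLLOW(C) ⊇ FOLLOW(S) ⊇ {$,a}; new: +{$}
  S→c A: FOLLOW(A) ⊇ FOLLOW(S) ⊇ {$,a}; new: +{$,a}
  S→d B: FOLLOW(B) ⊇ FOLLOW(S) ⊇ {$,a}; new: +{$,a}
  S: {$,a}  A: {$,a}  B: {$,a}  C: {$,a,b,c,d}
[2] — fixpoint
  S: {$,a}  A: {$,a}  B: {$,a}  C: {$,a,b,c,d}

FOLLOW(C) = ["$", "a", "b", "c", "d"]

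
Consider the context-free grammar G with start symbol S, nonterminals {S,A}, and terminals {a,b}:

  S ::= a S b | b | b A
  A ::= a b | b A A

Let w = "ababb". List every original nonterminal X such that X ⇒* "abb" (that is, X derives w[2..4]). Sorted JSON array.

CNF form of G:
  S -> T0 X3 | T1 A | b
  A -> T0 T1 | T1 X2
  T0 -> a
  T1 -> b
  X2 -> A A
  X3 -> S T1

CYK table (by increasing span) — only the sub-triangle for w[2..4]:
  T[2,2] 'a' = {T0}  orig:{}
  T[3,3] 'b' = {S,T1}  orig:{S}
  T[4,4] 'b' = {S,T1}  orig:{S}
  T[2,3] 'ab' = {A}
  T[3,4] 'bb' = {X3}  orig:{}
  T[2,4] 'abb' = {S}

Original NTs in T[2,4] deriving "abb": ["S"]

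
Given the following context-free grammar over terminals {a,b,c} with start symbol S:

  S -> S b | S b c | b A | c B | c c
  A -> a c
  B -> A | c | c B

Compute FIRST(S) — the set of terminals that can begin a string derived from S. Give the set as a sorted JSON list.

FIRST sets, iterate to fixpoint:
iter 1:
  A via A→a c: +{a}
  B via B→A: +{a}
  B via B→c: +{c}
  S via S→b A: +{b}
  S via S→c B: +{c}
  S: {b,c}  A: {a}  B: {a,c}
iter 2: (stable)
  S: {b,c}  A: {a}  B: {a,c}

FIRST(S) = ["b", "c"]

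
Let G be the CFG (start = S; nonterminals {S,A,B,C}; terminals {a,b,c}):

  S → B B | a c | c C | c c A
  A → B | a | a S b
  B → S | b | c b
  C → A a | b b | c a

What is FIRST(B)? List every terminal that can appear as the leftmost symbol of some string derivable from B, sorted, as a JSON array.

FIRST iteration:
[1]
  A via A→a: +{a}
  B via B→b: +{b}
  B via B→c b: +{c}
  C via C→A a: +{a}
  C via C→b b: +{b}
  C via C→c a: +{c}
  S via S→B B: +{b,c}
  S via S→a c: +{a}
  S: {a,b,c}  A: {a}  B: {b,c}  C: {a,b,c}
[2]
  A via A→B: +{b,c}
  B via B→S: +{a}
  S: {a,b,c}  A: {a,b,c}  B: {a,b,c}  C: {a,b,c}
[3] (no change)
  S: {a,b,c}  A: {a,b,c}  B: {a,b,c}  C: {a,b,c}

FIRST(B) = ["a", "b", "c"]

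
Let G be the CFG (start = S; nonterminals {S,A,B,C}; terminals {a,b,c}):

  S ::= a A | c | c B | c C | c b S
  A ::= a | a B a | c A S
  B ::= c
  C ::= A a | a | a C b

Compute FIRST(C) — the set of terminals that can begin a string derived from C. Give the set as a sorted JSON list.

FIRST iteration:
round 1:
  A via A→a: +{a}
  A via A→c A S: +{c}
  B via B→c: +{c}
  C via C→A a: +{a,c}
  S via S→a A: +{a}
  S via S→c: +{c}
  S: {a,c}  A: {a,c}  B: {c}  C: {a,c}
round 2: (stable)
  S: {a,c}  A: {a,c}  B: {c}  C: {a,c}

FIRST(C) = ["a", "c"]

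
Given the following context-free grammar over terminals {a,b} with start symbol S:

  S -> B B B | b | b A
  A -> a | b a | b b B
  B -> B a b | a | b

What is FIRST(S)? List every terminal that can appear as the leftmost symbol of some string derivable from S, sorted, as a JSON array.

Compute FIRST by fixpoint:
[1]
  A via A→a: +{a}
  A via A→b a: +{b}
  B via B→a: +{a}
  B via B→b: +{b}
  S via S→B B B: +{a,b}
  S: {a,b}  A: {a,b}  B: {a,b}
[2] (stable)
  S: {a,b}  A: {a,b}  B: {a,b}

FIRST(S) = ["a", "b"]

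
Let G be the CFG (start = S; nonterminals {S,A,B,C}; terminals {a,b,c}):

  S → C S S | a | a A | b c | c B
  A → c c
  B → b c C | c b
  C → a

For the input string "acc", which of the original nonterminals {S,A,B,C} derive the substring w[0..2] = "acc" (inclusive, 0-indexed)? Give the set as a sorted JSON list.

Convert to CNF:
  S -> C X4 | T0 B | T1 T0 | T2 A | a
  A -> T0 T0
  B -> T0 T1 | T1 X3
  C -> a
  T0 -> c
  T1 -> b
  T2 -> a
  X3 -> T0 C
  X4 -> S S

CYK fill — only the sub-triangle for w[0..2]:
  [0..0]={C,S,T2}  "a"  orig:{C,S}
  [1..1]={T0}  "c"  orig:{}
  [2..2]={T0}  "c"  orig:{}
  [0..1]=∅  "ac"
  [1..2]={A}  "cc"
  [0..2]={S}  "acc"

Original NTs in T[0,2] deriving "acc": ["S"]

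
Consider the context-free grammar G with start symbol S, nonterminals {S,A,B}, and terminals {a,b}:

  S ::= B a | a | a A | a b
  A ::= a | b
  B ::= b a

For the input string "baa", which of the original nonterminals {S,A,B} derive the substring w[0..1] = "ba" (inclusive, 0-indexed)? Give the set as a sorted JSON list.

Convert to CNF:
  S -> B T1 | T1 A | T1 T0 | a
  A -> a | b
  B -> T0 T1
  T0 -> b
  T1 -> a

CYK table (by increasing span) (cells [i..j] with 0 ≤ i ≤ j ≤ 1 only):
  [0..0]={A,T0}  "b"  orig:{A}
  [1..1]={A,S,T1}  "a"  orig:{A,S}
  [0..1]={B}  "ba"

Original NTs in T[0,1] deriving "ba": ["B"]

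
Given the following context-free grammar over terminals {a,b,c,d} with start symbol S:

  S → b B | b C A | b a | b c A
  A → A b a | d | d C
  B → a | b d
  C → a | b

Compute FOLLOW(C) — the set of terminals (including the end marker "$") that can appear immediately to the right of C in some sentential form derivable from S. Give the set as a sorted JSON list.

Compute FIRST by fixpoint:
pass 1:
  A via A→d: +{d}
  B via B→a: +{a}
  B via B→b d: +{b}
  C via C→a: +{a}
  C via C→b: +{b}
  S via S→b B: +{b}
  S: {b}  A: {d}  B: {a,b}  C: {a,b}
pass 2: (stable)
  S: {b}  A: {d}  B: {a,b}  C: {a,b}

FOLLOW iteration:
initialize: $ ∈ FOLLOW(S)
round 1:
  A→A b a: FOLLOW(A) ⊇ FIRST(b) = {b}; new: +{b}
  A→d C: FOLLOW(C) ⊇ FOLLOW(A) ⊇ {b}; new: +{b}
  S→b B: FOLLOW(B) ⊇ FOLLOW(S) ⊇ {$}; new: +{$}
  S→b C A: FOLLOW(C) ⊇ FIRST(A) = {d}; new: +{d}
  S→b C A: FOLLOW(A) ⊇ FOLLOW(S) ⊇ {$}; new: +{$}
  S: {$}  A: {$,b}  B: {$}  C: {b,d}
round 2:
  A→d C: FOLLOW(C) ⊇ FOLLOW(A) ⊇ {$,b}; new: +{$}
  S: {$}  A: {$,b}  B: {$}  C: {$,b,d}
round 3: — fixpoint
  S: {$}  A: {$,b}  B: {$}  C: {$,b,d}

FOLLOW(C) = ["$", "b", "d"]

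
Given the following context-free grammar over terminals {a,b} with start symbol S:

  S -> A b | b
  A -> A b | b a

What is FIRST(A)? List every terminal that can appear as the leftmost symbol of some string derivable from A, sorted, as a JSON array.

FIRST sets, iterate to fixpoint:
pass 1:
  A via A→b a: +{b}
  S via S→A b: +{b}
  FIRST[S]={b}  FIRST[A]={b}
pass 2: done
  FIRST[S]={b}  FIRST[A]={b}

FIRST(A) = ["b"]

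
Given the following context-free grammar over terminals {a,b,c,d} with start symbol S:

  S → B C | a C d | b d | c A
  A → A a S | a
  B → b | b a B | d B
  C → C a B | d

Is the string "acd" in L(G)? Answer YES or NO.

CNF form of G:
  S -> B C | T0 X7 | T1 T2 | T3 A
  A -> A X4 | a
  B -> T1 X5 | T2 B | b
  C -> C X6 | d
  T0 -> a
  T1 -> b
  T2 -> d
  T3 -> c
  X4 -> T0 S
  X5 -> T0 B
  X6 -> T0 B
  X7 -> C T2

Fill CYK table bottom-up:
  cell(0,0) a: {A,T0}  orig:{A}
  cell(1,1) c: {T3}  orig:{}
  cell(2,2) d: {C,T2}  orig:{C}
  cell(0,1) ac: ∅
  cell(1,2) cd: ∅
  cell(0,2) acd: ∅

S ∉ T[0,2] ⇒ NO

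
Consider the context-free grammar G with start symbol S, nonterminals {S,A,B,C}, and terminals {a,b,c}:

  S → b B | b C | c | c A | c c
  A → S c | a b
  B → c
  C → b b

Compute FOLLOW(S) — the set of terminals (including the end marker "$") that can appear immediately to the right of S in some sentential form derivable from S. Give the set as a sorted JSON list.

FIRST iteration:
round 1:
  A via A→a b: +{a}
  B via B→c: +{c}
  C via C→b b: +{b}
  S via S→b B: +{b}
  S via S→c: +{c}
  S: {b,c}  A: {a}  B: {c}  C: {b}
round 2:
  A via A→S c: +{b,c}
  S: {b,c}  A: {a,b,c}  B: {c}  C: {b}
round 3: done
  S: {b,c}  A: {a,b,c}  B: {c}  C: {b}

FOLLOW sets:
FOLLOW(S) := {$}
round 1:
  A→S c: FOLLOW(S) ⊇ FIRST(c) = {c}; new: +{c}
  S→b B: FOLLOW(B) ⊇ FOLLOW(S) ⊇ {$,c}; new: +{$,c}
  S→b C: FOLLOW(C) ⊇ FOLLOW(S) ⊇ {$,c}; new: +{$,c}
  S→c A: FOLLOW(A) ⊇ FOLLOW(S) ⊇ {$,c}; new: +{$,c}
  FOLLOW[S]={$,c}  FOLLOW[A]={$,c}  FOLLOW[B]={$,c}  FOLLOW[C]={$,c}
round 2: done
  FOLLOW[S]={$,c}  FOLLOW[A]={$,c}  FOLLOW[B]={$,c}  FOLLOW[C]={$,c}

FOLLOW(S) = ["$", "c"]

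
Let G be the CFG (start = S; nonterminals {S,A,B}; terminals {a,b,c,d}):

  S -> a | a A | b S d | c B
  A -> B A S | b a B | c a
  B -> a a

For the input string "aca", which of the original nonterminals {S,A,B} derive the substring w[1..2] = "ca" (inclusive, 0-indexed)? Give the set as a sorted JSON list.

CNF form of G:
  S -> T0 X6 | T1 A | T2 B | a
  A -> B X4 | T0 X5 | T2 T1
  B -> T1 T1
  T0 -> b
  T1 -> a
  T2 -> c
  T3 -> d
  X4 -> A S
  X5 -> T1 B
  X6 -> S T3

CYK fill — only the sub-triangle for w[1..2]:
  [1..1]={T2}  "c"  orig:{}
  [2..2]={S,T1}  "a"  orig:{S}
  [1..2]={A}  "ca"

Original NTs in T[1,2] deriving "ca": ["A"]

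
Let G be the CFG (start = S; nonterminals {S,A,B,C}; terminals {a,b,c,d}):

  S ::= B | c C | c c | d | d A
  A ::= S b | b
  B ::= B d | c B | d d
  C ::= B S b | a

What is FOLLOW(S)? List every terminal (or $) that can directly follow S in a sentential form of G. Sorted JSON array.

Compute FIRST by fixpoint:
iter 1:
  A via A→b: +{b}
  B via B→c B: +{c}
  B via B→d d: +{d}
  C via C→B S b: +{c,d}
  C via C→a: +{a}
  S via S→B: +{c,d}
  FIRST[S]={c,d}  FIRST[A]={b}  FIRST[B]={c,d}  FIRST[C]={a,c,d}
iter 2:
  A via A→S b: +{c,d}
  FIRST[S]={c,d}  FIRST[A]={b,c,d}  FIRST[B]={c,d}  FIRST[C]={a,c,d}
iter 3: done
  FIRST[S]={c,d}  FIRST[A]={b,c,d}  FIRST[B]={c,d}  FIRST[C]={a,c,d}

FOLLOW sets:
initialize: $ ∈ FOLLOW(S)
pass 1:
  A→S b: FOLLOW(S) ⊇ FIRST(b) = {b}; new: +{b}
  B→B d: FOLLOW(B) ⊇ FIRST(d) = {d}; new: +{d}
  C→B S b: FOLLOW(B) ⊇ FIRST(S) = {c,d}; new: +{c}
  S→B: FOLLOW(B) ⊇ FOLLOW(S) ⊇ {$,b}; new: +{$,b}
  S→c C: FOLLOW(C) ⊇ FOLLOW(S) ⊇ {$,b}; new: +{$,b}
  S→d A: FOLLOW(A) ⊇ FOLLOW(S) ⊇ {$,b}; new: +{$,b}
  FOLLOW[S]={$,b}  FOLLOW[A]={$,b}  FOLLOW[B]={$,b,c,d}  FOLLOW[C]={$,b}
pass 2: (no change)
  FOLLOW[S]={$,b}  FOLLOW[A]={$,b}  FOLLOW[B]={$,b,c,d}  FOLLOW[C]={$,b}

FOLLOW(S) = ["$", "b"]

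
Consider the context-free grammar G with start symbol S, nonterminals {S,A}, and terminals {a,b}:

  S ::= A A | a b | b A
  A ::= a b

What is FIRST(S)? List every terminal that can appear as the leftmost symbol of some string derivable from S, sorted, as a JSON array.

FIRST sets, iterate to fixpoint:
[1]
  A via A→a b: +{a}
  S via S→A A: +{a}
  S via S→b A: +{b}
  FIRST(S)={a,b}  FIRST(A)={a}
[2] done
  FIRST(S)={a,b}  FIRST(A)={a}

FIRST(S) = ["a", "b"]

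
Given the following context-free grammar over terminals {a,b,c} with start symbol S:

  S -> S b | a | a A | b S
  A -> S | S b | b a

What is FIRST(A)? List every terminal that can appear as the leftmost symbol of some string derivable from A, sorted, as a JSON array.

Compute FIRST by fixpoint:
[1]
  A via A→b a: +{b}
  S via S→a: +{a}
  S via S→b S: +{b}
  FIRST(S)={a,b}  FIRST(A)={b}
[2]
  A via A→S: +{a}
  FIRST(S)={a,b}  FIRST(A)={a,b}
[3] — fixpoint
  FIRST(S)={a,b}  FIRST(A)={a,b}

FIRST(A) = ["a", "b"]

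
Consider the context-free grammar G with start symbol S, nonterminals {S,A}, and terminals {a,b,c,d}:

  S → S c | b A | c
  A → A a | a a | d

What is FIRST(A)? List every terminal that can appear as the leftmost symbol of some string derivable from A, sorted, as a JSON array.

Compute FIRST by fixpoint:
round 1:
  A via A→a a: +{a}
  A via A→d: +{d}
  S via S→b A: +{b}
  S via S→c: +{c}
  FIRST[S]={b,c}  FIRST[A]={a,d}
round 2: (no change)
  FIRST[S]={b,c}  FIRST[A]={a,d}

FIRST(A) = ["a", "d"]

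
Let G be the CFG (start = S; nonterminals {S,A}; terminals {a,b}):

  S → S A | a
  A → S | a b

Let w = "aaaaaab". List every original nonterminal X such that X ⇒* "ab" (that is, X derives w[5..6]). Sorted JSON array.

CNF form of G:
  S -> S A | a
  A -> S A | T0 T1 | a
  T0 -> a
  T1 -> b

Fill CYK table bottom-up (cells [i..j] with 5 ≤ i ≤ j ≤ 6 only):
  cell(5,5) a: {A,S,T0}  orig:{A,S}
  cell(6,6) b: {T1}  orig:{}
  cell(5,6) ab: {A}

Original NTs in T[5,6] deriving "ab": ["A"]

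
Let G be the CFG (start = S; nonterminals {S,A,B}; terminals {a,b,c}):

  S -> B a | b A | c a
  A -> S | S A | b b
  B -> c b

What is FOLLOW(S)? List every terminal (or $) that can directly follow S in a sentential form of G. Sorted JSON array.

Compute FIRST by fixpoint:
round 1:
  A via A→b b: +{b}
  B via B→c b: +{c}
  S via S→B a: +{c}
  S via S→b A: +{b}
  S: {b,c}  A: {b}  B: {c}
round 2:
  A via A→S: +{c}
  S: {b,c}  A: {b,c}  B: {c}
round 3: (no change)
  S: {b,c}  A: {b,c}  B: {c}

Compute FOLLOW by fixpoint:
FOLLOW(S) := {$}
[1]
  A→S A: FOLLOW(S) ⊇ FIRST(A) = {b,c}; new: +{b,c}
  S→B a: FOLLOW(B) ⊇ FIRST(a) = {a}; new: +{a}
  S→b A: FOLLOW(A) ⊇ FOLLOW(S) ⊇ {$,b,c}; new: +{$,b,c}
  S: {$,b,c}  A: {$,b,c}  B: {a}
[2] (stable)
  S: {$,b,c}  A: {$,b,c}  B: {a}

FOLLOW(S) = ["$", "b", "c"]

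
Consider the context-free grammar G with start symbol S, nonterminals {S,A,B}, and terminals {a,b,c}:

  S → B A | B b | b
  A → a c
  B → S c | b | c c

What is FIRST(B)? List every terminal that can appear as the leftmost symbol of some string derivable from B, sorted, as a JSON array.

FIRST iteration:
pass 1:
  A via A→a c: +{a}
  B via B→b: +{b}
  B via B→c c: +{c}
  S via S→B A: +{b,c}
  S: {b,c}  A: {a}  B: {b,c}
pass 2: (stable)
  S: {b,c}  A: {a}  B: {b,c}

FIRST(B) = ["b", "c"]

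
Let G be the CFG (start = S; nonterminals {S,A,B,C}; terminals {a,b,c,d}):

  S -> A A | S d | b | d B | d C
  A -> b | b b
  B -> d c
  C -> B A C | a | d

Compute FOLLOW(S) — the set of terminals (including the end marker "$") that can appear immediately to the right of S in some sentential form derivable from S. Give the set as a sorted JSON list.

FIRST iteration:
[1]
  A via A→b: +{b}
  B via B→d c: +{d}
  C via C→B A C: +{d}
  C via C→a: +{a}
  S via S→A A: +{b}
  S via S→d B: +{d}
  FIRST(S)={b,d}  FIRST(A)={b}  FIRST(B)={d}  FIRST(C)={a,d}
[2] — fixpoint
  FIRST(S)={b,d}  FIRST(A)={b}  FIRST(B)={d}  FIRST(C)={a,d}

FOLLOW iteration:
FOLLOW(S) := {$}
[1]
  C→B A C: FOLLOW(B) ⊇ FIRST(A) = {b}; new: +{b}
  C→B A C: FOLLOW(A) ⊇ FIRST(C) = {a,d}; new: +{a,d}
  S→A A: FOLLOW(A) ⊇ FIRST(A) = {b}; new: +{b}
  S→A A: FOLLOW(A) ⊇ FOLLOW(S) ⊇ {$}; new: +{$}
  S→S d: FOLLOW(S) ⊇ FIRST(d) = {d}; new: +{d}
  S→d B: FOLLOW(B) ⊇ FOLLOW(S) ⊇ {$,d}; new: +{$,d}
  S→d C: FOLLOW(C) ⊇ FOLLOW(S) ⊇ {$,d}; new: +{$,d}
  S: {$,d}  A: {$,a,b,d}  B: {$,b,d}  C: {$,d}
[2] (stable)
  S: {$,d}  A: {$,a,b,d}  B: {$,b,d}  C: {$,d}

FOLLOW(S) = ["$", "d"]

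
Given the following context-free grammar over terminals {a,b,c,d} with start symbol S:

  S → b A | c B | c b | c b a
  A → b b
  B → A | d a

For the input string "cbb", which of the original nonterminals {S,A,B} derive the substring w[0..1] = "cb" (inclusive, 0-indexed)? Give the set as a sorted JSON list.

CNF form of G:
  S -> T0 A | T3 B | T3 T0 | T3 X4
  A -> T0 T0
  B -> T0 T0 | T1 T2
  T0 -> b
  T1 -> d
  T2 -> a
  T3 -> c
  X4 -> T0 T2

CYK fill, restricted to cells inside w[0..1]:
  T[0,0] 'c' = {T3}  orig:{}
  T[1,1] 'b' = {T0}  orig:{}
  T[0,1] 'cb' = {S}

Original NTs in T[0,1] deriving "cb": ["S"]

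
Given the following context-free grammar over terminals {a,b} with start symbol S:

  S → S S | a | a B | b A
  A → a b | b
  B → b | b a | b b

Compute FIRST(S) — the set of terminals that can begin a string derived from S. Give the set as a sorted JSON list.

Compute FIRST by fixpoint:
round 1:
  A via A→a b: +{a}
  A via A→b: +{b}
  B via B→b: +{b}
  S via S→a: +{a}
  S via S→b A: +{b}
  FIRST[S]={a,b}  FIRST[A]={a,b}  FIRST[B]={b}
round 2: — fixpoint
  FIRST[S]={a,b}  FIRST[A]={a,b}  FIRST[B]={b}

FIRST(S) = ["a", "b"]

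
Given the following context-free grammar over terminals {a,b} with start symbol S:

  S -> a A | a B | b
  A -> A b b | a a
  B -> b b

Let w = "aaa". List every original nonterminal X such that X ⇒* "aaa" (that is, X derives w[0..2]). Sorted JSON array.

Convert to CNF:
  S -> T1 A | T1 B | b
  A -> A X2 | T1 T1
  B -> T0 T0
  T0 -> b
  T1 -> a
  X2 -> T0 T0

CYK table (by increasing span) — only the sub-triangle for w[0..2]:
  cell(0,0) a: {T1}  orig:{}
  cell(1,1) a: {T1}  orig:{}
  cell(2,2) a: {T1}  orig:{}
  cell(0,1) aa: {A}
  cell(1,2) aa: {A}
  cell(0,2) aaa: {S}

Original NTs in T[0,2] deriving "aaa": ["S"]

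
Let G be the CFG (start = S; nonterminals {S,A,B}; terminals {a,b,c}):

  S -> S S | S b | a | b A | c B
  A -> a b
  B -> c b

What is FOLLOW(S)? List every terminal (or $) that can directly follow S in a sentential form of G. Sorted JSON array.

FIRST sets, iterate to fixpoint:
pass 1:
  A via A→a b: +{a}
  B via B→c b: +{c}
  S via S→a: +{a}
  S via S→b A: +{b}
  S via S→c B: +{c}
  FIRST(S)={a,b,c}  FIRST(A)={a}  FIRST(B)={c}
pass 2: (no change)
  FIRST(S)={a,b,c}  FIRST(A)={a}  FIRST(B)={c}

FOLLOW iteration:
FOLLOW(S) := {$}
[1]
  S→S S: FOLLOW(S) ⊇ FIRST(S) = {a,b,c}; new: +{a,b,c}
  S→b A: FOLLOW(A) ⊇ FOLLOW(S) ⊇ {$,a,b,c}; new: +{$,a,b,c}
  S→c B: FOLLOW(B) ⊇ FOLLOW(S) ⊇ {$,a,b,c}; new: +{$,a,b,c}
  S: {$,a,b,c}  A: {$,a,b,c}  B: {$,a,b,c}
[2] (no change)
  S: {$,a,b,c}  A: {$,a,b,c}  B: {$,a,b,c}

FOLLOW(S) = ["$", "a", "b", "c"]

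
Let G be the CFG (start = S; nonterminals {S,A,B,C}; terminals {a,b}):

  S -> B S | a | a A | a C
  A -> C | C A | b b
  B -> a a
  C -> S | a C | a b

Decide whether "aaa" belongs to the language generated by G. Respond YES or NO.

Convert to CNF:
  S -> B S | T0 A | T0 C | a
  A -> B S | C A | T0 A | T0 C | T0 T1 | T1 T1 | a
  B -> T0 T0
  C -> B S | T0 A | T0 C | T0 T1 | a
  T0 -> a
  T1 -> b

Fill CYK table bottom-up:
  [0..0]={A,C,S,T0}  "a"  orig:{A,C,S}
  [1..1]={A,C,S,T0}  "a"  orig:{A,C,S}
  [2..2]={A,C,S,T0}  "a"  orig:{A,C,S}
  [0..1]={A,B,C,S}  "aa"
  [1..2]={A,B,C,S}  "aa"
  [0..2]={A,C,S}  "aaa"

S ∈ T[0,2] ⇒ YES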